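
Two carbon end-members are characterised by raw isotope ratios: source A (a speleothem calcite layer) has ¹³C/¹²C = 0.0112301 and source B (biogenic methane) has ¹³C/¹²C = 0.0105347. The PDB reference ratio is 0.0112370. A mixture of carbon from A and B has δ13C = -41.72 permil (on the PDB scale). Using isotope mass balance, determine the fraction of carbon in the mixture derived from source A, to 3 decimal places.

δ_A = (0.0112301/0.0112370 − 1)×1000 = (0.999386 − 1)×1000 = -0.614 permil
δ_B = (0.0105347/0.0112370 − 1)×1000 = (0.937501 − 1)×1000 = -62.499 permil
f_A = (δ_mix − δ_B)/(δ_A − δ_B) = (-41.72 − (-62.499))/(-0.614 − (-62.499))
f_A = 20.779 / 61.885 = 0.3358

0.336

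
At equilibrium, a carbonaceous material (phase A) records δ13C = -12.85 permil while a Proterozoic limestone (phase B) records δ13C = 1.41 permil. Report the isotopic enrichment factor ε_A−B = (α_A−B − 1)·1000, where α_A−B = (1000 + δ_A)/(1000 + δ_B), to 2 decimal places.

-14.24 permil

α_A−B = (1000 + -12.85) / (1000 + 1.41) = 987.15 / 1001.41 = 0.985760
ε_A−B = (0.985760 − 1) × 1000 = -14.240 permil
(The approximation ε ≈ δ_A − δ_B would give -14.26 permil.)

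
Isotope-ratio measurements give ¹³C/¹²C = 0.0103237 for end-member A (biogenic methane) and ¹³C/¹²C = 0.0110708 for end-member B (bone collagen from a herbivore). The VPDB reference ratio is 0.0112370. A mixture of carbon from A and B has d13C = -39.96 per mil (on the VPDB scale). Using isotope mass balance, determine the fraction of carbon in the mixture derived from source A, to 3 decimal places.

δ_A = (0.0103237/0.0112370 − 1)×1000 = (0.918724 − 1)×1000 = -81.276 per mil
δ_B = (0.0110708/0.0112370 − 1)×1000 = (0.985210 − 1)×1000 = -14.790 per mil
f_A = (δ_mix − δ_B)/(δ_A − δ_B) = (-39.96 − (-14.790))/(-81.276 − (-14.790))
f_A = -25.170 / -66.486 = 0.3786

0.379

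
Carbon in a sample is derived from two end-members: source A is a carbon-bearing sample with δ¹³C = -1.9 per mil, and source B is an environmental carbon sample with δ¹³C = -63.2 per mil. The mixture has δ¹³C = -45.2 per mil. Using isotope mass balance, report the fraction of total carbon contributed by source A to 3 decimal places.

δ_mix = f_A·δ_A + (1 − f_A)·δ_B  ⇒  f_A = (δ_mix − δ_B)/(δ_A − δ_B)
f_A = (-45.2 − (-63.2)) / (-1.9 − (-63.2))
f_A = 18.0 / 61.3 = 0.2936

0.294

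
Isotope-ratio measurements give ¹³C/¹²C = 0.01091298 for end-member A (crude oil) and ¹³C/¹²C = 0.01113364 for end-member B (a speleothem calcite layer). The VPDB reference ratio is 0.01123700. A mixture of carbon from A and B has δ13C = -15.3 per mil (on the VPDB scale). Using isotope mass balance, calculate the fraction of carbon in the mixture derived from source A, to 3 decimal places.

δ_A = (0.01091298/0.01123700 − 1)×1000 = (0.971165 − 1)×1000 = -28.835 per mil
δ_B = (0.01113364/0.01123700 − 1)×1000 = (0.990802 − 1)×1000 = -9.198 per mil
f_A = (δ_mix − δ_B)/(δ_A − δ_B) = (-15.3 − (-9.198))/(-28.835 − (-9.198))
f_A = -6.102 / -19.637 = 0.3107

0.311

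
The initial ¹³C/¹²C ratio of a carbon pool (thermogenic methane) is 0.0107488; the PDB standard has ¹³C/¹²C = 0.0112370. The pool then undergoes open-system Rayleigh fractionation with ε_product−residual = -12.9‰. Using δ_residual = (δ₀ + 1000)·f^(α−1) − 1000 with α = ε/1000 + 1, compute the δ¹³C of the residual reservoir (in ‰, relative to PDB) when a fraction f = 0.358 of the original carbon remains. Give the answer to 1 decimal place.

-30.7‰

δ₀ = (0.0107488/0.0112370 − 1)×1000 = (0.956554 − 1)×1000 = -43.446‰
α − 1 = ε/1000 = -0.0129
f^(α−1) = 0.358^(-0.0129) = 1.013339
δ_res = (-43.446 + 1000) × 1.013339 − 1000 = 969.314 − 1000 = -30.69‰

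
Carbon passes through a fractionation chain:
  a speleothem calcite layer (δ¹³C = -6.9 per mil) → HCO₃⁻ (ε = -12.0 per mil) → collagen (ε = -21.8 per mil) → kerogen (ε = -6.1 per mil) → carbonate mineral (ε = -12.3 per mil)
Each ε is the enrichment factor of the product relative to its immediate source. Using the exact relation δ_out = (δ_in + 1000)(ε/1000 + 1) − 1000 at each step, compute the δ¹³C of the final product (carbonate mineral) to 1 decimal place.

step 1: δ = (-6.90 + 1000)·(-12.0/1000 + 1) − 1000 = -18.82 per mil
step 2: δ = (-18.82 + 1000)·(-21.8/1000 + 1) − 1000 = -40.21 per mil
step 3: δ = (-40.21 + 1000)·(-6.1/1000 + 1) − 1000 = -46.06 per mil
step 4: δ = (-46.06 + 1000)·(-12.3/1000 + 1) − 1000 = -57.80 per mil

-57.8 per mil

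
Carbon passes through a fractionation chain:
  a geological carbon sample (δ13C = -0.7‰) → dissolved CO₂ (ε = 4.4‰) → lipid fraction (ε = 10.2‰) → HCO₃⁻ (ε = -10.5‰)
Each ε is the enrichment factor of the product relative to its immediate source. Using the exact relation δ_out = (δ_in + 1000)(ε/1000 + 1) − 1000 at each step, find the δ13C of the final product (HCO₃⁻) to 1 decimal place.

step 1: δ = (-0.70 + 1000)·(4.4/1000 + 1) − 1000 = 3.70‰
step 2: δ = (3.70 + 1000)·(10.2/1000 + 1) − 1000 = 13.93‰
step 3: δ = (13.93 + 1000)·(-10.5/1000 + 1) − 1000 = 3.29‰

3.3‰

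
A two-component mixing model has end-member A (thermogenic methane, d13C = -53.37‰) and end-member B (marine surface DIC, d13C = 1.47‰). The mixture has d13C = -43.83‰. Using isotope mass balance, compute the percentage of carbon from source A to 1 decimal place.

δ_mix = f_A·δ_A + (1 − f_A)·δ_B  ⇒  f_A = (δ_mix − δ_B)/(δ_A − δ_B)
f_A = (-43.83 − (1.47)) / (-53.37 − (1.47))
f_A = -45.30 / -54.84 = 0.8260

82.6%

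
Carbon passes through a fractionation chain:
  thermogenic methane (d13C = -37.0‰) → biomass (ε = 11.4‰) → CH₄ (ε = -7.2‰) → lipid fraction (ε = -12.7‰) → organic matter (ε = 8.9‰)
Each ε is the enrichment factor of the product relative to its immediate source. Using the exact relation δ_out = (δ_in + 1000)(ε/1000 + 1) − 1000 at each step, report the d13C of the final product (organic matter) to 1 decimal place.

step 1: δ = (-37.00 + 1000)·(11.4/1000 + 1) − 1000 = -26.02‰
step 2: δ = (-26.02 + 1000)·(-7.2/1000 + 1) − 1000 = -33.03‰
step 3: δ = (-33.03 + 1000)·(-12.7/1000 + 1) − 1000 = -45.31‰
step 4: δ = (-45.31 + 1000)·(8.9/1000 + 1) − 1000 = -36.82‰

-36.8‰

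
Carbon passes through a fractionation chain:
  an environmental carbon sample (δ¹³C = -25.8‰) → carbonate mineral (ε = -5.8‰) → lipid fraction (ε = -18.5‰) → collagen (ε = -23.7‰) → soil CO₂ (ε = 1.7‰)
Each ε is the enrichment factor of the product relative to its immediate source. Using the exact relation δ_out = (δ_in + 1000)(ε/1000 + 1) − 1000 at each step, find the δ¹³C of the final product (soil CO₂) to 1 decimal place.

step 1: δ = (-25.80 + 1000)·(-5.8/1000 + 1) − 1000 = -31.45‰
step 2: δ = (-31.45 + 1000)·(-18.5/1000 + 1) − 1000 = -49.37‰
step 3: δ = (-49.37 + 1000)·(-23.7/1000 + 1) − 1000 = -71.90‰
step 4: δ = (-71.90 + 1000)·(1.7/1000 + 1) − 1000 = -70.32‰

-70.3‰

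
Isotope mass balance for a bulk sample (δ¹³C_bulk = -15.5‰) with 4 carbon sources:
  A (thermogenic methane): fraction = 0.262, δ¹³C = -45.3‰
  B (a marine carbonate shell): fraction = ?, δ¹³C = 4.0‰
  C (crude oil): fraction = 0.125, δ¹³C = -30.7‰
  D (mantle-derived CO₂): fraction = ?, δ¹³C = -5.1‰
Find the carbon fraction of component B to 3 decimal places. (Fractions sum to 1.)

Let f_B and f_D be the unknown fractions; fractions sum to 1 so f_B + f_D = 0.613.
Mass balance: Σ fᵢ·δᵢ = δ_bulk ⇒ f_B·(4.0) + f_D·(-5.1) = -15.5 − (-15.706) = 0.206
Substitute f_D = 0.613 − f_B:
f_B·(4.0 − -5.1) = 0.206 − 0.613×(-5.1) = 3.332
f_B = 3.332 / 9.1 = 0.3662

0.366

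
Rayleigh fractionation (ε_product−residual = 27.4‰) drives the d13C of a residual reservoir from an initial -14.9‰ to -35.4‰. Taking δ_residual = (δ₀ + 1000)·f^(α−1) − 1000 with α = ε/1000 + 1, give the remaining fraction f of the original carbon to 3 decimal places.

α − 1 = ε/1000 = 0.0274
(δ_res + 1000)/(δ₀ + 1000) = (-35.4 + 1000)/(-14.9 + 1000) = 964.6/985.1 = 0.979190
f = 0.979190^(1/0.0274) = exp(ln(0.979190)/0.0274) = exp(-0.02103/0.0274)
f = exp(-0.7675) = 0.4642

0.464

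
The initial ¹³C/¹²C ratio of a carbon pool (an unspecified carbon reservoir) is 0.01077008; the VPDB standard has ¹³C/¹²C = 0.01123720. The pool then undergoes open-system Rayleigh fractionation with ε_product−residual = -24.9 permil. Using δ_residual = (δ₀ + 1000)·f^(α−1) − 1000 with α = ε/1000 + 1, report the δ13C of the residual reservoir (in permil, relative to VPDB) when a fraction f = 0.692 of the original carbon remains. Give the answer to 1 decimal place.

δ₀ = (0.01077008/0.01123720 − 1)×1000 = (0.958431 − 1)×1000 = -41.569 permil
α − 1 = ε/1000 = -0.0249
f^(α−1) = 0.692^(-0.0249) = 1.009210
δ_res = (-41.569 + 1000) × 1.009210 − 1000 = 967.258 − 1000 = -32.74 permil

-32.7 permil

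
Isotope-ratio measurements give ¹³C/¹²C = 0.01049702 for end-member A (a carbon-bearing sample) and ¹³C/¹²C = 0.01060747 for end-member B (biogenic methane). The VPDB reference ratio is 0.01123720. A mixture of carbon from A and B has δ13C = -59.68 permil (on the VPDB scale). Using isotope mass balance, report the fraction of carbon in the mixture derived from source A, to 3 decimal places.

0.370

δ_A = (0.01049702/0.01123720 − 1)×1000 = (0.934131 − 1)×1000 = -65.869 permil
δ_B = (0.01060747/0.01123720 − 1)×1000 = (0.943960 − 1)×1000 = -56.040 permil
f_A = (δ_mix − δ_B)/(δ_A − δ_B) = (-59.68 − (-56.040))/(-65.869 − (-56.040))
f_A = -3.640 / -9.829 = 0.3704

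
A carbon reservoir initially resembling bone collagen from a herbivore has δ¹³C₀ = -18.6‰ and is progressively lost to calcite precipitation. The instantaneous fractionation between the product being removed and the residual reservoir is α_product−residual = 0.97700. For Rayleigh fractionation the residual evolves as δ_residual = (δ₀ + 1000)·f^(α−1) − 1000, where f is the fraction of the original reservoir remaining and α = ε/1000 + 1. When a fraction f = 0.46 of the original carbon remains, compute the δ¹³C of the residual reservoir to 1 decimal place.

Rayleigh residual: δ_res = (δ₀ + 1000)·f^(α−1) − 1000
α − 1 = -0.02300
f^(α−1) = 0.46^(-0.02300) = 1.018021
δ_res = (-18.6 + 1000) × 1.018021 − 1000 = 999.085 − 1000 = -0.91‰

-0.9‰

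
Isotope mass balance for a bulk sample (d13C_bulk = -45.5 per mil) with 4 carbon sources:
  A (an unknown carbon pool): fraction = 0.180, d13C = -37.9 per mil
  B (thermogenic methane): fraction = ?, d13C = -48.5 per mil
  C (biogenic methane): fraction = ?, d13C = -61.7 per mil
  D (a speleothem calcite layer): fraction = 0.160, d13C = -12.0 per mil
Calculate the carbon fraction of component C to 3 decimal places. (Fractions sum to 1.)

Let f_C and f_B be the unknown fractions; fractions sum to 1 so f_C + f_B = 0.660.
Mass balance: Σ fᵢ·δᵢ = δ_bulk ⇒ f_C·(-61.7) + f_B·(-48.5) = -45.5 − (-8.742) = -36.758
Substitute f_B = 0.660 − f_C:
f_C·(-61.7 − -48.5) = -36.758 − 0.660×(-48.5) = -4.748
f_C = -4.748 / -13.2 = 0.3597

0.360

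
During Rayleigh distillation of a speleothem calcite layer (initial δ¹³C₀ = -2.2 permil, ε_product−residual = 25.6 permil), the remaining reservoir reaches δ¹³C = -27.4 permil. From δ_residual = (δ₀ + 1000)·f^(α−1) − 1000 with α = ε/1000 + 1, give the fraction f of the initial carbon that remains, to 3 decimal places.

0.368

α − 1 = ε/1000 = 0.0256
(δ_res + 1000)/(δ₀ + 1000) = (-27.4 + 1000)/(-2.2 + 1000) = 972.6/997.8 = 0.974744
f = 0.974744^(1/0.0256) = exp(ln(0.974744)/0.0256) = exp(-0.02558/0.0256)
f = exp(-0.9992) = 0.3682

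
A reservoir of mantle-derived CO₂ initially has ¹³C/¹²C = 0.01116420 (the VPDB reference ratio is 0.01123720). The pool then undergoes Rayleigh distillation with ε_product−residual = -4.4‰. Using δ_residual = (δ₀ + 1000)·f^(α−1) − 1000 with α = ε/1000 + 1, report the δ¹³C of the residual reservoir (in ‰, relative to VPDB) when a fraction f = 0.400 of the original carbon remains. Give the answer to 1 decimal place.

δ₀ = (0.01116420/0.01123720 − 1)×1000 = (0.993504 − 1)×1000 = -6.496‰
α − 1 = ε/1000 = -0.0044
f^(α−1) = 0.400^(-0.0044) = 1.004040
δ_res = (-6.496 + 1000) × 1.004040 − 1000 = 997.517 − 1000 = -2.48‰

-2.5‰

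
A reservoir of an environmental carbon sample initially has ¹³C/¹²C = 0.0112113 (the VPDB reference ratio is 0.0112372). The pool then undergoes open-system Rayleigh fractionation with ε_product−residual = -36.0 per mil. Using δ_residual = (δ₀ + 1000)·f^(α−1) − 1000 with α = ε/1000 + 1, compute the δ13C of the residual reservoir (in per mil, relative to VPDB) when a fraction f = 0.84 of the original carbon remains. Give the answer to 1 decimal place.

4.0 per mil

δ₀ = (0.0112113/0.0112372 − 1)×1000 = (0.997695 − 1)×1000 = -2.305 per mil
α − 1 = ε/1000 = -0.0360
f^(α−1) = 0.84^(-0.0360) = 1.006296
δ_res = (-2.305 + 1000) × 1.006296 − 1000 = 1003.977 − 1000 = 3.98 per mil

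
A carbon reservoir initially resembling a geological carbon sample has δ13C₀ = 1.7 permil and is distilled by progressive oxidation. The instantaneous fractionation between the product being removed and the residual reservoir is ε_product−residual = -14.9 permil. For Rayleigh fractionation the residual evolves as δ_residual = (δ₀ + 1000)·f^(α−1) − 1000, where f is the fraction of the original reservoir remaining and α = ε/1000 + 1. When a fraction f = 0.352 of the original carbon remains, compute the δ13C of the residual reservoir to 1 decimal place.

17.4 permil

Rayleigh residual: δ_res = (δ₀ + 1000)·f^(α−1) − 1000
α = ε/1000 + 1 = 0.98510, so α − 1 = -0.01490
f^(α−1) = 0.352^(-0.01490) = 1.015679
δ_res = (1.7 + 1000) × 1.015679 − 1000 = 1017.406 − 1000 = 17.41 permil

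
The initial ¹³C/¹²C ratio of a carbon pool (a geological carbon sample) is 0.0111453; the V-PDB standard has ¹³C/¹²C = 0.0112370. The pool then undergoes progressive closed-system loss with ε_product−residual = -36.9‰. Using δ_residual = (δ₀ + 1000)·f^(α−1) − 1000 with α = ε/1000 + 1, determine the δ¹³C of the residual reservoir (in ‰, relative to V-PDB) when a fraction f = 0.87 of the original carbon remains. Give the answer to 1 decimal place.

δ₀ = (0.0111453/0.0112370 − 1)×1000 = (0.991839 − 1)×1000 = -8.161‰
α − 1 = ε/1000 = -0.0369
f^(α−1) = 0.87^(-0.0369) = 1.005152
δ_res = (-8.161 + 1000) × 1.005152 − 1000 = 996.949 − 1000 = -3.05‰

-3.1‰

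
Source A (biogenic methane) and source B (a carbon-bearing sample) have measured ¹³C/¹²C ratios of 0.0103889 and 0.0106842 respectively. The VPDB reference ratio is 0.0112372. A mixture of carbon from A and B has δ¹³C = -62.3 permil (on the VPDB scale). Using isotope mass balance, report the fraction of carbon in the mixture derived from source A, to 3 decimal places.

0.498

δ_A = (0.0103889/0.0112372 − 1)×1000 = (0.924510 − 1)×1000 = -75.490 permil
δ_B = (0.0106842/0.0112372 − 1)×1000 = (0.950788 − 1)×1000 = -49.212 permil
f_A = (δ_mix − δ_B)/(δ_A − δ_B) = (-62.3 − (-49.212))/(-75.490 − (-49.212))
f_A = -13.088 / -26.279 = 0.4981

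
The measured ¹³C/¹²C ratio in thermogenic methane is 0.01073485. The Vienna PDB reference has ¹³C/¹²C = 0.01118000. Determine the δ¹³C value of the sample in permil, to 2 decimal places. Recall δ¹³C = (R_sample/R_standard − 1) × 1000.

-39.82 permil

δ¹³C = (R_sample / R_standard − 1) × 1000
R_sample / R_standard = 0.01073485 / 0.01118000 = 0.960183
δ¹³C = (0.960183 − 1) × 1000 = -39.817 permil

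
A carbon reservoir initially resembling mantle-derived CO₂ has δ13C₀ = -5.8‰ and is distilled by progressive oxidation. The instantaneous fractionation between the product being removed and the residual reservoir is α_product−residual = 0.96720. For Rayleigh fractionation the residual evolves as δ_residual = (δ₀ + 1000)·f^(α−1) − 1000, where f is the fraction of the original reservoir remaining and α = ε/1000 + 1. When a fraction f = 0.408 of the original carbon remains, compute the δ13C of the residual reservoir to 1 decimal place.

23.9‰

Rayleigh residual: δ_res = (δ₀ + 1000)·f^(α−1) − 1000
α − 1 = -0.03280
f^(α−1) = 0.408^(-0.03280) = 1.029841
δ_res = (-5.8 + 1000) × 1.029841 − 1000 = 1023.868 − 1000 = 23.87‰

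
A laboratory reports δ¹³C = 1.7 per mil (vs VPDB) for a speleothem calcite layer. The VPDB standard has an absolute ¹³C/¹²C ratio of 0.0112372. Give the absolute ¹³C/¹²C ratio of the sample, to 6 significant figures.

0.0112563

R_sample = R_standard × (δ¹³C/1000 + 1)
R_sample = 0.0112372 × (1.7/1000 + 1) = 0.0112372 × 1.001700
R_sample = 0.0112563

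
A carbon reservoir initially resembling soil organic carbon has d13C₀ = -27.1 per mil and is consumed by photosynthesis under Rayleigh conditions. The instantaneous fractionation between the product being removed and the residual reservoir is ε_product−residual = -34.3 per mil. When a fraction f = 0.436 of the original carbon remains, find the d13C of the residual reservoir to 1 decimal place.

1.0 per mil

Rayleigh residual: δ_res = (δ₀ + 1000)·f^(α−1) − 1000
α = ε/1000 + 1 = 0.96570, so α − 1 = -0.03430
f^(α−1) = 0.436^(-0.03430) = 1.028882
δ_res = (-27.1 + 1000) × 1.028882 − 1000 = 1000.999 − 1000 = 1.00 per mil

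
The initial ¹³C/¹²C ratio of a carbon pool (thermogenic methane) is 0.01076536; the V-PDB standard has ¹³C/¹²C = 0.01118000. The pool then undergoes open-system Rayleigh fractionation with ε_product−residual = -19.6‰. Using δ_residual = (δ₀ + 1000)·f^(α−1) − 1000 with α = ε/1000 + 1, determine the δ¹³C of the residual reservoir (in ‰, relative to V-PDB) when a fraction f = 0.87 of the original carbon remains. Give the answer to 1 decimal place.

-34.5‰

δ₀ = (0.01076536/0.01118000 − 1)×1000 = (0.962912 − 1)×1000 = -37.088‰
α − 1 = ε/1000 = -0.0196
f^(α−1) = 0.87^(-0.0196) = 1.002733
δ_res = (-37.088 + 1000) × 1.002733 − 1000 = 965.544 − 1000 = -34.46‰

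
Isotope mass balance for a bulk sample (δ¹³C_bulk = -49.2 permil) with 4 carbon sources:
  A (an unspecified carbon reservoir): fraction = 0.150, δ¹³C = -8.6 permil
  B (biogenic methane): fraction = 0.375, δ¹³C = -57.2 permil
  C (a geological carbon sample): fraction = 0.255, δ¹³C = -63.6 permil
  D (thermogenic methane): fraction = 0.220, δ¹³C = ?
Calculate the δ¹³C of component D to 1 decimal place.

Isotope mass balance: δ_bulk = Σ fᵢ·δᵢ.
-49.2 = 0.150×(-8.6) + 0.375×(-57.2) + 0.255×(-63.6) + 0.220×δ_D
0.220·δ_D = -49.2 − (-38.958) = -10.242
δ_D = -10.242 / 0.220 = -46.55 permil

-46.6 permil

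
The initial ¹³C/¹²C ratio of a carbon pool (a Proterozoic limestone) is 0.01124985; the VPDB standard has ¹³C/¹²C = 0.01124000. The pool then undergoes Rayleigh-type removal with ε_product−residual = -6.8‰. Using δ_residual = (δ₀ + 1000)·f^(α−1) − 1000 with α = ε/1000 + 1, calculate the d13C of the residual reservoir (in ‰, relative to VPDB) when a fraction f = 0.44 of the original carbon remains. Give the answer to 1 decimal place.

6.5‰

δ₀ = (0.01124985/0.01124000 − 1)×1000 = (1.000876 − 1)×1000 = 0.876‰
α − 1 = ε/1000 = -0.0068
f^(α−1) = 0.44^(-0.0068) = 1.005598
δ_res = (0.876 + 1000) × 1.005598 − 1000 = 1006.480 − 1000 = 6.48‰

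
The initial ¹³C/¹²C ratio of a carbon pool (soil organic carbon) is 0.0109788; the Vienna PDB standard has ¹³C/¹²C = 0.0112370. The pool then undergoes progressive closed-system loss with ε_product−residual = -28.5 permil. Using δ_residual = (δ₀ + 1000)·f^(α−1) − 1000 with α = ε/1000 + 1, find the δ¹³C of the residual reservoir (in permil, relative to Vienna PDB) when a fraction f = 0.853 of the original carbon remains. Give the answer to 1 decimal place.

δ₀ = (0.0109788/0.0112370 − 1)×1000 = (0.977022 − 1)×1000 = -22.978 permil
α − 1 = ε/1000 = -0.0285
f^(α−1) = 0.853^(-0.0285) = 1.004542
δ_res = (-22.978 + 1000) × 1.004542 − 1000 = 981.460 − 1000 = -18.54 permil

-18.5 permil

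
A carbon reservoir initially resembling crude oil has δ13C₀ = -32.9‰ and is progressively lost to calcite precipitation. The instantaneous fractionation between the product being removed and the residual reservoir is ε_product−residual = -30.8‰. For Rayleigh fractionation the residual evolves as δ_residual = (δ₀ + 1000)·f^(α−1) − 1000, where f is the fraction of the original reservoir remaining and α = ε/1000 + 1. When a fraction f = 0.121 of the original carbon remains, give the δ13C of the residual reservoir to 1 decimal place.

Rayleigh residual: δ_res = (δ₀ + 1000)·f^(α−1) − 1000
α = ε/1000 + 1 = 0.96920, so α − 1 = -0.03080
f^(α−1) = 0.121^(-0.03080) = 1.067211
δ_res = (-32.9 + 1000) × 1.067211 − 1000 = 1032.100 − 1000 = 32.10‰

32.1‰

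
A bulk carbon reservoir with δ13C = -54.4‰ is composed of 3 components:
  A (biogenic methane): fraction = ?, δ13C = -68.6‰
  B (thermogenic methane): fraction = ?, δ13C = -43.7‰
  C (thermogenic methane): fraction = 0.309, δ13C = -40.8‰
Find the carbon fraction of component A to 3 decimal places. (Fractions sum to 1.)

0.466

Let f_A and f_B be the unknown fractions; fractions sum to 1 so f_A + f_B = 0.691.
Mass balance: Σ fᵢ·δᵢ = δ_bulk ⇒ f_A·(-68.6) + f_B·(-43.7) = -54.4 − (-12.607) = -41.793
Substitute f_B = 0.691 − f_A:
f_A·(-68.6 − -43.7) = -41.793 − 0.691×(-43.7) = -11.596
f_A = -11.596 / -24.9 = 0.4657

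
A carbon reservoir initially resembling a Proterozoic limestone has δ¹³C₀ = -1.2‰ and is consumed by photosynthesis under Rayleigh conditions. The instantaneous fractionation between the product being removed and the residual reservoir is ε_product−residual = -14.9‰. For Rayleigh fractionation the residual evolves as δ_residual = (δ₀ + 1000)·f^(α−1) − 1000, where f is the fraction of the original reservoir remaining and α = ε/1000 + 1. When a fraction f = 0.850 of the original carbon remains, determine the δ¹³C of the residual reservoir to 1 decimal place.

Rayleigh residual: δ_res = (δ₀ + 1000)·f^(α−1) − 1000
α = ε/1000 + 1 = 0.98510, so α − 1 = -0.01490
f^(α−1) = 0.850^(-0.01490) = 1.002424
δ_res = (-1.2 + 1000) × 1.002424 − 1000 = 1001.222 − 1000 = 1.22‰

1.2‰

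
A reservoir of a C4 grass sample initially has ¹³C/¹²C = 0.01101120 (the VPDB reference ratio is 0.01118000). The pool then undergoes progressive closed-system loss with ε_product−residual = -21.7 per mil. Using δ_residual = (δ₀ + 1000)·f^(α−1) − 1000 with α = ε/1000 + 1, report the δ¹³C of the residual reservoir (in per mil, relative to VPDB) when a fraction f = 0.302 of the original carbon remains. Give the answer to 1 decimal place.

10.8 per mil

δ₀ = (0.01101120/0.01118000 − 1)×1000 = (0.984902 − 1)×1000 = -15.098 per mil
α − 1 = ε/1000 = -0.0217
f^(α−1) = 0.302^(-0.0217) = 1.026322
δ_res = (-15.098 + 1000) × 1.026322 − 1000 = 1010.827 − 1000 = 10.83 per mil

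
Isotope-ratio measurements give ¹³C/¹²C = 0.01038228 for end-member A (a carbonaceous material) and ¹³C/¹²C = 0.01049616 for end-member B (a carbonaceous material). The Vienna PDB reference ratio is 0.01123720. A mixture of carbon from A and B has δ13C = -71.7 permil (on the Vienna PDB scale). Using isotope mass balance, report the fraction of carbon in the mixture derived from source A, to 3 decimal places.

δ_A = (0.01038228/0.01123720 − 1)×1000 = (0.923921 − 1)×1000 = -76.079 permil
δ_B = (0.01049616/0.01123720 − 1)×1000 = (0.934055 − 1)×1000 = -65.945 permil
f_A = (δ_mix − δ_B)/(δ_A − δ_B) = (-71.7 − (-65.945))/(-76.079 − (-65.945))
f_A = -5.755 / -10.134 = 0.5679

0.568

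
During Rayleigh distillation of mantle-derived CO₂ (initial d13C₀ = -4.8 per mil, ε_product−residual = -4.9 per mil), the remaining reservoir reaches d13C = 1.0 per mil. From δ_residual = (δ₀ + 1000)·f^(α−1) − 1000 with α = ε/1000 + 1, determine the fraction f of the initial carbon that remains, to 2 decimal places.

0.31

α − 1 = ε/1000 = -0.0049
(δ_res + 1000)/(δ₀ + 1000) = (1.0 + 1000)/(-4.8 + 1000) = 1001.0/995.2 = 1.005828
f = 1.005828^(1/-0.0049) = exp(ln(1.005828)/-0.0049) = exp(0.00581/-0.0049)
f = exp(-1.1859) = 0.3055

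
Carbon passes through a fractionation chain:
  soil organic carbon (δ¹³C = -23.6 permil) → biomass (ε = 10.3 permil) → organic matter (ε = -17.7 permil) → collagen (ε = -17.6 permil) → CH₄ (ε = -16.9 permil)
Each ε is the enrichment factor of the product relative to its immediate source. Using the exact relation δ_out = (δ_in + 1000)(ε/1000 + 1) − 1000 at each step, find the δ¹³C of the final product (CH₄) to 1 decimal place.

step 1: δ = (-23.60 + 1000)·(10.3/1000 + 1) − 1000 = -13.54 permil
step 2: δ = (-13.54 + 1000)·(-17.7/1000 + 1) − 1000 = -31.00 permil
step 3: δ = (-31.00 + 1000)·(-17.6/1000 + 1) − 1000 = -48.06 permil
step 4: δ = (-48.06 + 1000)·(-16.9/1000 + 1) − 1000 = -64.15 permil

-64.1 permil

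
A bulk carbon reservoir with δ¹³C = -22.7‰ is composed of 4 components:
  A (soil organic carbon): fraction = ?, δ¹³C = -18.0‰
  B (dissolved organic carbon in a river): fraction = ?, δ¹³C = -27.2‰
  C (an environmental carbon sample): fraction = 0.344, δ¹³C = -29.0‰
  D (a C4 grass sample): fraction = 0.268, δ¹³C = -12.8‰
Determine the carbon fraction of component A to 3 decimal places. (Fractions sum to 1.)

0.137

Let f_A and f_B be the unknown fractions; fractions sum to 1 so f_A + f_B = 0.388.
Mass balance: Σ fᵢ·δᵢ = δ_bulk ⇒ f_A·(-18.0) + f_B·(-27.2) = -22.7 − (-13.406) = -9.294
Substitute f_B = 0.388 − f_A:
f_A·(-18.0 − -27.2) = -9.294 − 0.388×(-27.2) = 1.260
f_A = 1.260 / 9.2 = 0.1370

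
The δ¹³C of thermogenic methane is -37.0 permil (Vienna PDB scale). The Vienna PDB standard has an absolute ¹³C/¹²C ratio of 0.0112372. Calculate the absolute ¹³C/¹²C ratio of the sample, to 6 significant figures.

0.0108214

R_sample = R_standard × (δ¹³C/1000 + 1)
R_sample = 0.0112372 × (-37.0/1000 + 1) = 0.0112372 × 0.963000
R_sample = 0.0108214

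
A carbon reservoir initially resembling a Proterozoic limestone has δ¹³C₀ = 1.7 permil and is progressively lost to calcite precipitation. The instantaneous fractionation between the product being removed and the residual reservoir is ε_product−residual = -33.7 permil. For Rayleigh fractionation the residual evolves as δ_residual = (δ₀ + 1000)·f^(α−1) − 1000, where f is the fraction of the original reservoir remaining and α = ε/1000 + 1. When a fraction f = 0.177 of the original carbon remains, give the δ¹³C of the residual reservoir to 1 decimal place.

61.9 permil

Rayleigh residual: δ_res = (δ₀ + 1000)·f^(α−1) − 1000
α = ε/1000 + 1 = 0.96630, so α − 1 = -0.03370
f^(α−1) = 0.177^(-0.03370) = 1.060091
δ_res = (1.7 + 1000) × 1.060091 − 1000 = 1061.894 − 1000 = 61.89 permil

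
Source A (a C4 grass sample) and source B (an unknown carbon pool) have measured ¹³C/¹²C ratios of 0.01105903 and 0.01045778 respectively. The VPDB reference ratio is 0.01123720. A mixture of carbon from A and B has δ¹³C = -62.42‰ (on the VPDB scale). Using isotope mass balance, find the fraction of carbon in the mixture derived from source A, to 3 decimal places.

0.130

δ_A = (0.01105903/0.01123720 − 1)×1000 = (0.984145 − 1)×1000 = -15.855‰
δ_B = (0.01045778/0.01123720 − 1)×1000 = (0.930639 − 1)×1000 = -69.361‰
f_A = (δ_mix − δ_B)/(δ_A − δ_B) = (-62.42 − (-69.361))/(-15.855 − (-69.361))
f_A = 6.941 / 53.505 = 0.1297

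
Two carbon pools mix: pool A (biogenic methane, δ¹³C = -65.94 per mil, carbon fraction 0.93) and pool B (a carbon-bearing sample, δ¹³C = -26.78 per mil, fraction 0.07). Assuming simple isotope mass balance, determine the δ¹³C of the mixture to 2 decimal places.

-63.20 per mil

δ_mix = f_A·δ_A + f_B·δ_B
δ_mix = 0.93 × (-65.94) + 0.07 × (-26.78)
δ_mix = -61.324 + -1.875 = -63.199 per mil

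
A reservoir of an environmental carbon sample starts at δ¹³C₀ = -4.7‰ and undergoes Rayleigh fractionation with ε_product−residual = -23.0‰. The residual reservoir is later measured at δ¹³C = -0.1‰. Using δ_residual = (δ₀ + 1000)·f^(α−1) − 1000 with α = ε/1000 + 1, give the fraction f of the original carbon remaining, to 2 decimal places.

0.82

α − 1 = ε/1000 = -0.0230
(δ_res + 1000)/(δ₀ + 1000) = (-0.1 + 1000)/(-4.7 + 1000) = 999.9/995.3 = 1.004622
f = 1.004622^(1/-0.0230) = exp(ln(1.004622)/-0.0230) = exp(0.00461/-0.0230)
f = exp(-0.2005) = 0.8183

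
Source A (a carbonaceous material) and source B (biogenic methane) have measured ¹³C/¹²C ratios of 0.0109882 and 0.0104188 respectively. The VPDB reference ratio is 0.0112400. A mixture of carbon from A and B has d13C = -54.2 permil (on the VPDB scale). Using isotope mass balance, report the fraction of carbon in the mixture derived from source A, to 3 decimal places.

0.372

δ_A = (0.0109882/0.0112400 − 1)×1000 = (0.977598 − 1)×1000 = -22.402 permil
δ_B = (0.0104188/0.0112400 − 1)×1000 = (0.926940 − 1)×1000 = -73.060 permil
f_A = (δ_mix − δ_B)/(δ_A − δ_B) = (-54.2 − (-73.060))/(-22.402 − (-73.060))
f_A = 18.860 / 50.658 = 0.3723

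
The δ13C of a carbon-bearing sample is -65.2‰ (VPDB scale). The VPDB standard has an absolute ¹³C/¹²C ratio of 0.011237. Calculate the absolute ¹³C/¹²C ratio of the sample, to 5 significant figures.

R_sample = R_standard × (δ13C/1000 + 1)
R_sample = 0.011237 × (-65.2/1000 + 1) = 0.011237 × 0.934800
R_sample = 0.0105043

0.010504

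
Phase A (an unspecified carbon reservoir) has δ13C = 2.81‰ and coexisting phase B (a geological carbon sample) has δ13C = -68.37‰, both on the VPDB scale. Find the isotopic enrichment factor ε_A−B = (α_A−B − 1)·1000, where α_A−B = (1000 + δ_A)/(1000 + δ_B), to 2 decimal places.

α_A−B = (1000 + 2.81) / (1000 + -68.37) = 1002.81 / 931.63 = 1.076404
ε_A−B = (1.076404 − 1) × 1000 = 76.404‰
(The approximation ε ≈ δ_A − δ_B would give 71.18‰.)

76.40‰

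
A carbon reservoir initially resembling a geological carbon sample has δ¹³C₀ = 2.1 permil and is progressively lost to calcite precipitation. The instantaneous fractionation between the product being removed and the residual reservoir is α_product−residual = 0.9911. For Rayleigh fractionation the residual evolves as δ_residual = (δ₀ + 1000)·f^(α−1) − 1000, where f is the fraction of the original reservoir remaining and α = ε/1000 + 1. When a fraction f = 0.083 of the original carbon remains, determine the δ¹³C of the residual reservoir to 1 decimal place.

Rayleigh residual: δ_res = (δ₀ + 1000)·f^(α−1) − 1000
α − 1 = -0.00890
f^(α−1) = 0.083^(-0.00890) = 1.022399
δ_res = (2.1 + 1000) × 1.022399 − 1000 = 1024.546 − 1000 = 24.55 permil

24.5 permil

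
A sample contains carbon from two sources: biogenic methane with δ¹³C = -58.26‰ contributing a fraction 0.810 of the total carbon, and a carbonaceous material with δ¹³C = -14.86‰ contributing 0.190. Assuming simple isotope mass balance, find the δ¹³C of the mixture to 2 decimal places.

δ_mix = f_A·δ_A + f_B·δ_B
δ_mix = 0.810 × (-58.26) + 0.190 × (-14.86)
δ_mix = -47.191 + -2.823 = -50.014‰

-50.01‰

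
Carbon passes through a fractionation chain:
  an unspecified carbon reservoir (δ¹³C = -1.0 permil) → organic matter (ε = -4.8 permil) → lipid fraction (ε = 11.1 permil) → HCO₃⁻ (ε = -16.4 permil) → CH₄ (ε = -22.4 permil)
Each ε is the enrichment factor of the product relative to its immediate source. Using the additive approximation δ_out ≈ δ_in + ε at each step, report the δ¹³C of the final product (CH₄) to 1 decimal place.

-33.5 permil

step 1: δ ≈ -1.0 + (-4.8) = -5.8 permil
step 2: δ ≈ -5.8 + (11.1) = 5.3 permil
step 3: δ ≈ 5.3 + (-16.4) = -11.1 permil
step 4: δ ≈ -11.1 + (-22.4) = -33.5 permil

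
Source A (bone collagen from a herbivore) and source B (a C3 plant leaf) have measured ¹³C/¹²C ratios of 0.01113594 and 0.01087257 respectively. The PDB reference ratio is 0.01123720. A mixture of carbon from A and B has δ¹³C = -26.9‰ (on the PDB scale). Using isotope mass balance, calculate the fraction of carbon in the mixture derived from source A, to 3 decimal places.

δ_A = (0.01113594/0.01123720 − 1)×1000 = (0.990989 − 1)×1000 = -9.011‰
δ_B = (0.01087257/0.01123720 − 1)×1000 = (0.967552 − 1)×1000 = -32.448‰
f_A = (δ_mix − δ_B)/(δ_A − δ_B) = (-26.9 − (-32.448))/(-9.011 − (-32.448))
f_A = 5.548 / 23.437 = 0.2367

0.237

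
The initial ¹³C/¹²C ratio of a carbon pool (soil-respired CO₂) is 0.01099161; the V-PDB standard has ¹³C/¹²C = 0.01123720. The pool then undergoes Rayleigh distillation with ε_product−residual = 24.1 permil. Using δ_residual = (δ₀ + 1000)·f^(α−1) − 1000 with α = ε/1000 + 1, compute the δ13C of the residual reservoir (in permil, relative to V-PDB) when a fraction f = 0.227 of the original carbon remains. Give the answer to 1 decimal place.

δ₀ = (0.01099161/0.01123720 − 1)×1000 = (0.978145 − 1)×1000 = -21.855 permil
α − 1 = ε/1000 = 0.0241
f^(α−1) = 0.227^(0.0241) = 0.964895
δ_res = (-21.855 + 1000) × 0.964895 − 1000 = 943.807 − 1000 = -56.19 permil

-56.2 permil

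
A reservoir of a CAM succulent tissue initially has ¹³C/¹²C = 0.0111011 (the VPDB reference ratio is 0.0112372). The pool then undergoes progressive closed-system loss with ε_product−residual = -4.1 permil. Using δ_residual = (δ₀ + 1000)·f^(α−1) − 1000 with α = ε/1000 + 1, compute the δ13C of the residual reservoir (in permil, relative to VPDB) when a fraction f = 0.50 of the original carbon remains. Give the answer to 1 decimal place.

δ₀ = (0.0111011/0.0112372 − 1)×1000 = (0.987888 − 1)×1000 = -12.112 permil
α − 1 = ε/1000 = -0.0041
f^(α−1) = 0.50^(-0.0041) = 1.002846
δ_res = (-12.112 + 1000) × 1.002846 − 1000 = 990.700 − 1000 = -9.30 permil

-9.3 permil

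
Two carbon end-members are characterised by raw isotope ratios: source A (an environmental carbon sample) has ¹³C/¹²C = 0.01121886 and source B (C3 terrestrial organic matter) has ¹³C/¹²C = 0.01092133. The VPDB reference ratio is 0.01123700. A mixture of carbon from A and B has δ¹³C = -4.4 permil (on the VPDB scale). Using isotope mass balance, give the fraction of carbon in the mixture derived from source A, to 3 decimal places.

0.895

δ_A = (0.01121886/0.01123700 − 1)×1000 = (0.998386 − 1)×1000 = -1.614 permil
δ_B = (0.01092133/0.01123700 − 1)×1000 = (0.971908 − 1)×1000 = -28.092 permil
f_A = (δ_mix − δ_B)/(δ_A − δ_B) = (-4.4 − (-28.092))/(-1.614 − (-28.092))
f_A = 23.692 / 26.478 = 0.8948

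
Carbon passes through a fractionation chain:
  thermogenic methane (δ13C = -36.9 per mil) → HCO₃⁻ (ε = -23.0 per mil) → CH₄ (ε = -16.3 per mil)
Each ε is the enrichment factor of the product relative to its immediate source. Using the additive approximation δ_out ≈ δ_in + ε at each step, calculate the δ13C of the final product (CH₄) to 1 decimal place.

step 1: δ ≈ -36.9 + (-23.0) = -59.9 per mil
step 2: δ ≈ -59.9 + (-16.3) = -76.2 per mil

-76.2 per mil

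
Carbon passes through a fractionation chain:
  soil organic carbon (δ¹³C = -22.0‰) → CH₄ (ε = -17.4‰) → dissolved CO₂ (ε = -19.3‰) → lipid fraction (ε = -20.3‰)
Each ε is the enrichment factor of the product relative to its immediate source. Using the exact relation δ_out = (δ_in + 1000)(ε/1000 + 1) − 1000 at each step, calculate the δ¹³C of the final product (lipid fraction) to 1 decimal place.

step 1: δ = (-22.00 + 1000)·(-17.4/1000 + 1) − 1000 = -39.02‰
step 2: δ = (-39.02 + 1000)·(-19.3/1000 + 1) − 1000 = -57.56‰
step 3: δ = (-57.56 + 1000)·(-20.3/1000 + 1) − 1000 = -76.70‰

-76.7‰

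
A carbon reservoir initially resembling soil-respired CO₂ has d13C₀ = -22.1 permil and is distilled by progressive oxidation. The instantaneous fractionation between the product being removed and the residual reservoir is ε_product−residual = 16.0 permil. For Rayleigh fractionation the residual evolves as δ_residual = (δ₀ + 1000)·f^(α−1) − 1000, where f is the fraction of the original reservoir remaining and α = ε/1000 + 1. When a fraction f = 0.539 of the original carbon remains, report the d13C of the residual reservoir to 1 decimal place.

Rayleigh residual: δ_res = (δ₀ + 1000)·f^(α−1) − 1000
α = ε/1000 + 1 = 1.01600, so α − 1 = 0.01600
f^(α−1) = 0.539^(0.01600) = 0.990160
δ_res = (-22.1 + 1000) × 0.990160 − 1000 = 968.278 − 1000 = -31.72 permil

-31.7 permil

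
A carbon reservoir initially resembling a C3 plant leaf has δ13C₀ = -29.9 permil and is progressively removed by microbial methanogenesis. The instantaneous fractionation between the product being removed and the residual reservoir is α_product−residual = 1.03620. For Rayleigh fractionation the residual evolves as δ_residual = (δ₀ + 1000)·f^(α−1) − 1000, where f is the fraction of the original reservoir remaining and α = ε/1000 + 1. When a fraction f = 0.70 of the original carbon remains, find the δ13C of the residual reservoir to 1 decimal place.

-42.3 permil

Rayleigh residual: δ_res = (δ₀ + 1000)·f^(α−1) − 1000
α − 1 = 0.03620
f^(α−1) = 0.70^(0.03620) = 0.987171
δ_res = (-29.9 + 1000) × 0.987171 − 1000 = 957.655 − 1000 = -42.35 permil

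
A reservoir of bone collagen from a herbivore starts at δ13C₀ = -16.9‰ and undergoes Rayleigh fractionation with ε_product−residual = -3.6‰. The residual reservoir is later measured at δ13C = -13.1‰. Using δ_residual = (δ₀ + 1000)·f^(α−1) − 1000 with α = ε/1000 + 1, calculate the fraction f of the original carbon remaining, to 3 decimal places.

0.342

α − 1 = ε/1000 = -0.0036
(δ_res + 1000)/(δ₀ + 1000) = (-13.1 + 1000)/(-16.9 + 1000) = 986.9/983.1 = 1.003865
f = 1.003865^(1/-0.0036) = exp(ln(1.003865)/-0.0036) = exp(0.00386/-0.0036)
f = exp(-1.0716) = 0.3424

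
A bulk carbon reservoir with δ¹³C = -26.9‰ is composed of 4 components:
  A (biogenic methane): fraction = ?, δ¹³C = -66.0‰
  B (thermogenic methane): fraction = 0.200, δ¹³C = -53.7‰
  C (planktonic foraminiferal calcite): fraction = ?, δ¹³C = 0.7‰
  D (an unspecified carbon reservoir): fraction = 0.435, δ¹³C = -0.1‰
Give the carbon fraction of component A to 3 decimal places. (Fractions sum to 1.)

Let f_A and f_C be the unknown fractions; fractions sum to 1 so f_A + f_C = 0.365.
Mass balance: Σ fᵢ·δᵢ = δ_bulk ⇒ f_A·(-66.0) + f_C·(0.7) = -26.9 − (-10.784) = -16.116
Substitute f_C = 0.365 − f_A:
f_A·(-66.0 − 0.7) = -16.116 − 0.365×(0.7) = -16.372
f_A = -16.372 / -66.7 = 0.2455

0.245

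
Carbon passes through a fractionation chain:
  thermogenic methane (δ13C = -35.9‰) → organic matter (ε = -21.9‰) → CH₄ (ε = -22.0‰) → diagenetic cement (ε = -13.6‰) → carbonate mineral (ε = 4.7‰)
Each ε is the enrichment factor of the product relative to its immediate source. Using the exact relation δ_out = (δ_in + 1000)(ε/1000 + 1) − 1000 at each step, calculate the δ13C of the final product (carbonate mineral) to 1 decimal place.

step 1: δ = (-35.90 + 1000)·(-21.9/1000 + 1) − 1000 = -57.01‰
step 2: δ = (-57.01 + 1000)·(-22.0/1000 + 1) − 1000 = -77.76‰
step 3: δ = (-77.76 + 1000)·(-13.6/1000 + 1) − 1000 = -90.30‰
step 4: δ = (-90.30 + 1000)·(4.7/1000 + 1) − 1000 = -86.03‰

-86.0‰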